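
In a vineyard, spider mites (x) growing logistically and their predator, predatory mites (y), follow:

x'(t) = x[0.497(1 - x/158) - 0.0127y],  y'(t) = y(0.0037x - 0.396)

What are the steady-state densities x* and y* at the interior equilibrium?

From dy/dt = 0 with y > 0: 0.0037x* = 0.396, so x* = 107.
Substitute into dx/dt = 0: 0.497(1 - 107/158) = 0.0127y*.
The bracket is 0.323, giving y* = 0.16/0.0127 = 12.6.

x* ≈ 107, y* ≈ 12.6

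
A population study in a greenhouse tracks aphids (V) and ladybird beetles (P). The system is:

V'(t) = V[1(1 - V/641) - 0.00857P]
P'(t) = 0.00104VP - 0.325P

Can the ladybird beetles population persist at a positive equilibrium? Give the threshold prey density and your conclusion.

Threshold V = 313; K > 313, so yes, the predator persists.

The predator equation gives dP/dt > 0 only when V > 0.325/0.00104 = 313.
Without the predator, V → K = 641. Since 641 > 313, the predator can invade and persist.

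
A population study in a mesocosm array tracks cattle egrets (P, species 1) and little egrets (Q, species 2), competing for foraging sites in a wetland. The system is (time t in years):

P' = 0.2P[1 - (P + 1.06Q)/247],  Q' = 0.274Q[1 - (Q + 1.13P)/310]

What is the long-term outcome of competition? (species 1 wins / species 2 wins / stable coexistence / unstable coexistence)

species 2 excludes species 1

Compare the nullcline intercepts: K1/α12 = 247/1.06 = 233 < K2 = 310; K2/α21 = 310/1.13 = 274 > K1 = 247.
Since the inequalities point opposite ways, species 2 can invade but species 1 cannot.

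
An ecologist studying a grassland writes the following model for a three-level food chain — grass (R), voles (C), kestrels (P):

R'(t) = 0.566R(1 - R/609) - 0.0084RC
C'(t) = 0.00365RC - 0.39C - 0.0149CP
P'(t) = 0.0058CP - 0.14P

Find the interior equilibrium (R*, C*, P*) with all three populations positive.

From dP/dt = 0: 0.0058C* = 0.14, so C* = 24.1.
From dR/dt = 0: 0.566(1 - R*/609) = 0.0084·24.1, giving R* = 609·(1 - 0.358) = 391.
From dC/dt = 0: 0.00365·391 - 0.39 = 0.0149P*, so P* = 1.04/0.0149 = 69.6.

R* ≈ 391, C* ≈ 24.1, P* ≈ 69.6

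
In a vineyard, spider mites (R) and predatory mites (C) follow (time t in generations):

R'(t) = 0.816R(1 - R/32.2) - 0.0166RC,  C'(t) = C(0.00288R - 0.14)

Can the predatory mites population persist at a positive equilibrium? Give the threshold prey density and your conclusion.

The predator equation gives dC/dt > 0 only when R > 0.14/0.00288 = 48.6.
Without the predator, R → K = 32.2. Since 32.2 < 48.6, the predator cannot invade.

Threshold R = 48.6; K < 48.6, so no, the predator goes extinct.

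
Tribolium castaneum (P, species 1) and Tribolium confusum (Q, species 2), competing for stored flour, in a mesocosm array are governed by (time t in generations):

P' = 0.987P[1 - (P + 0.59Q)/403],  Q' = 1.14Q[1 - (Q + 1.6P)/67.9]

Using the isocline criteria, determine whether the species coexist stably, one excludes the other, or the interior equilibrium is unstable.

Compare the nullcline intercepts: K1/α12 = 403/0.59 = 683 > K2 = 67.9; K2/α21 = 67.9/1.6 = 42.4 < K1 = 403.
Since the inequalities point opposite ways, species 1 can invade but species 2 cannot.

species 1 excludes species 2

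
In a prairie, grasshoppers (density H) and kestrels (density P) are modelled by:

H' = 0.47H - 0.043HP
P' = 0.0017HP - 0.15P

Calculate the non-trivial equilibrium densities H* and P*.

H* ≈ 88.2, P* ≈ 10.9

Set dP/dt = 0 with P > 0: 0.0017H - 0.15 = 0, so H* = 0.15/0.0017 = 88.2.
Set dH/dt = 0 with H > 0: 0.47 - 0.043P = 0, so P* = 0.47/0.043 = 10.9.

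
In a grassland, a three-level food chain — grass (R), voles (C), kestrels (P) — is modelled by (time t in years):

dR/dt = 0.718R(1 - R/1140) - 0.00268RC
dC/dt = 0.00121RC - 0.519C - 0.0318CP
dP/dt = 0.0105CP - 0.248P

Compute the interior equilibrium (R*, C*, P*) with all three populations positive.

R* ≈ 1040, C* ≈ 23.6, P* ≈ 23.2

From dP/dt = 0: 0.0105C* = 0.248, so C* = 23.6.
From dR/dt = 0: 0.718(1 - R*/1140) = 0.00268·23.6, giving R* = 1140·(1 - 0.0882) = 1040.
From dC/dt = 0: 0.00121·1040 - 0.519 = 0.0318P*, so P* = 0.739/0.0318 = 23.2.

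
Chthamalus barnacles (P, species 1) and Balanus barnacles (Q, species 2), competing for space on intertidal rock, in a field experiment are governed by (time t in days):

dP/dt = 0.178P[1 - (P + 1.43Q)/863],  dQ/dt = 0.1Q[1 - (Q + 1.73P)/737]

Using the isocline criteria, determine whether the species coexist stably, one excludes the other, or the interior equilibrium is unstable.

unstable coexistence (outcome depends on initial conditions)

Compare the nullcline intercepts: K1/α12 = 863/1.43 = 603 < K2 = 737; K2/α21 = 737/1.73 = 426 < K1 = 863.
Since both are reversed, neither can invade when rare; the interior point is a saddle.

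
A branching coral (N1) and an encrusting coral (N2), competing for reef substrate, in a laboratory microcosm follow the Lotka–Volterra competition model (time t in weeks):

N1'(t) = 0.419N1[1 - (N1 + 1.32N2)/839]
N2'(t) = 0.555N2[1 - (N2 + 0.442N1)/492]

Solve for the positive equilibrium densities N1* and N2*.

N1* ≈ 455, N2* ≈ 291

Setting both brackets to zero gives the nullclines N1 + 1.32N2 = 839 and 0.442N1 + N2 = 492.
Substituting N2 = 492 - 0.442N1 into the first: N1(1 - 1.32·0.442) = 839 - 1.32·492.
So N1* = 190/0.417 = 455, and then N2* = 492 - 0.442·455 = 291.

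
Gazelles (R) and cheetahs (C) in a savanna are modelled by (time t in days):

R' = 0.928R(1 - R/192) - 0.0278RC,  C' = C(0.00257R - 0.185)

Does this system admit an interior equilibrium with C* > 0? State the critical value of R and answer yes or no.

Threshold R = 72; K > 72, so yes, the predator persists.

The predator equation gives dC/dt > 0 only when R > 0.185/0.00257 = 72.
Without the predator, R → K = 192. Since 192 > 72, the predator can invade and persist.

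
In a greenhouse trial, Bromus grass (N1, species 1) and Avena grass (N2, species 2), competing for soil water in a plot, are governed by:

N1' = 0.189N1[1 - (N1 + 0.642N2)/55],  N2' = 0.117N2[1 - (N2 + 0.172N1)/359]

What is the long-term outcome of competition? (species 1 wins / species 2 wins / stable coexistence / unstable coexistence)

Compare the nullcline intercepts: K1/α12 = 55/0.642 = 85.7 < K2 = 359; K2/α21 = 359/0.172 = 2090 > K1 = 55.
Since the inequalities point opposite ways, species 2 can invade but species 1 cannot.

species 2 excludes species 1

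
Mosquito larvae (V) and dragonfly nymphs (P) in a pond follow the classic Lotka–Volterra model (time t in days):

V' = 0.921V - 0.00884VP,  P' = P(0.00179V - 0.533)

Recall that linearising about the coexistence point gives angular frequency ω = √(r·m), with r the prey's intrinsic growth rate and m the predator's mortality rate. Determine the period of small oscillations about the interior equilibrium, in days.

Here r = 0.921 and m = 0.533, so r·m = 0.491.
ω = √0.491 = 0.701 per day, hence T = 2π/ω ≈ 8.97 days.

T ≈ 8.97 days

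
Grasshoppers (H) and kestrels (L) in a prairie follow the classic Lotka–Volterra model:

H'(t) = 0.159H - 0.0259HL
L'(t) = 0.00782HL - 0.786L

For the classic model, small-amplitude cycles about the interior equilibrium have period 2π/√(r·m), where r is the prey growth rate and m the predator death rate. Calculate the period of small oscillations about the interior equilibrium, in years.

T ≈ 17.8 years

Here r = 0.159 and m = 0.786, so r·m = 0.125.
ω = √0.125 = 0.354 per year, hence T = 2π/ω ≈ 17.8 years.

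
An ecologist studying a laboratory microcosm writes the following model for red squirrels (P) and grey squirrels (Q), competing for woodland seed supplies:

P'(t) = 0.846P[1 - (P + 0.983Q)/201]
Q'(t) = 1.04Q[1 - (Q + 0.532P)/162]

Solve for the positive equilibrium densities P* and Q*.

Setting both brackets to zero gives the nullclines P + 0.983Q = 201 and 0.532P + Q = 162.
Substituting Q = 162 - 0.532P into the first: P(1 - 0.983·0.532) = 201 - 0.983·162.
So P* = 41.8/0.477 = 87.5, and then Q* = 162 - 0.532·87.5 = 115.

P* ≈ 87.5, Q* ≈ 115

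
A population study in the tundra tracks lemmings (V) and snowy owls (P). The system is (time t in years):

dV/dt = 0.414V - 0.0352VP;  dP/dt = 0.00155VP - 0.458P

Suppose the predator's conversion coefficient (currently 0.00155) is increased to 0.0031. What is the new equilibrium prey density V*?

V* ≈ 148

At the interior fixed point, setting dP/dt = 0 with P > 0 fixes V* = (predator death rate)/(VP coefficient) — independent of the other coefficients.
With the change, V* = 0.458/0.0031 = 148; it falls from 295.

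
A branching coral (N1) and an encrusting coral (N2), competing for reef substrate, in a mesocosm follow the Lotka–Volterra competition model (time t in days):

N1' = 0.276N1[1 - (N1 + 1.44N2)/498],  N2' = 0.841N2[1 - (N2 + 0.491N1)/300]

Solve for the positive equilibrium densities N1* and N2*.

N1* ≈ 225, N2* ≈ 189

Setting both brackets to zero gives the nullclines N1 + 1.44N2 = 498 and 0.491N1 + N2 = 300.
Substituting N2 = 300 - 0.491N1 into the first: N1(1 - 1.44·0.491) = 498 - 1.44·300.
So N1* = 66/0.293 = 225, and then N2* = 300 - 0.491·225 = 189.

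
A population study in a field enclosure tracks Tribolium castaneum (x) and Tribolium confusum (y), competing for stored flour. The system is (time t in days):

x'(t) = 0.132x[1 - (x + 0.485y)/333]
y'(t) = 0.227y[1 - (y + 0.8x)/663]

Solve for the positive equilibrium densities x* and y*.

x* ≈ 18.7, y* ≈ 648

Setting both brackets to zero gives the nullclines x + 0.485y = 333 and 0.8x + y = 663.
Substituting y = 663 - 0.8x into the first: x(1 - 0.485·0.8) = 333 - 0.485·663.
So x* = 11.4/0.612 = 18.7, and then y* = 663 - 0.8·18.7 = 648.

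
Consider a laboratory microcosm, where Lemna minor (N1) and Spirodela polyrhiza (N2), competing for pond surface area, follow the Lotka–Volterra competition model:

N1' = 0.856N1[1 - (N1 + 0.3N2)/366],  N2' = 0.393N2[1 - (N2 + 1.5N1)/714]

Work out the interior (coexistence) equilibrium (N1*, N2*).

Setting both brackets to zero gives the nullclines N1 + 0.3N2 = 366 and 1.5N1 + N2 = 714.
Substituting N2 = 714 - 1.5N1 into the first: N1(1 - 0.3·1.5) = 366 - 0.3·714.
So N1* = 152/0.55 = 276, and then N2* = 714 - 1.5·276 = 300.

N1* ≈ 276, N2* ≈ 300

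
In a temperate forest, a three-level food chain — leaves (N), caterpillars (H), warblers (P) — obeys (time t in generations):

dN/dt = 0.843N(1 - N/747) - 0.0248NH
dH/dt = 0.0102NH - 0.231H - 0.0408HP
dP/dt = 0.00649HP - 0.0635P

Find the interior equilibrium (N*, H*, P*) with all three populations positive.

N* ≈ 532, H* ≈ 9.78, P* ≈ 127

From dP/dt = 0: 0.00649H* = 0.0635, so H* = 9.78.
From dN/dt = 0: 0.843(1 - N*/747) = 0.0248·9.78, giving N* = 747·(1 - 0.288) = 532.
From dH/dt = 0: 0.0102·532 - 0.231 = 0.0408P*, so P* = 5.2/0.0408 = 127.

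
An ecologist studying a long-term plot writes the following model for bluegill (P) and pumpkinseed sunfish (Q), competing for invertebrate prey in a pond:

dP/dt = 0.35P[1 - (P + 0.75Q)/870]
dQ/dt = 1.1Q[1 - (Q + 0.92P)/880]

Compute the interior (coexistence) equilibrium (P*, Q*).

P* ≈ 677, Q* ≈ 257

Setting both brackets to zero gives the nullclines P + 0.75Q = 870 and 0.92P + Q = 880.
Substituting Q = 880 - 0.92P into the first: P(1 - 0.75·0.92) = 870 - 0.75·880.
So P* = 210/0.31 = 677, and then Q* = 880 - 0.92·677 = 257.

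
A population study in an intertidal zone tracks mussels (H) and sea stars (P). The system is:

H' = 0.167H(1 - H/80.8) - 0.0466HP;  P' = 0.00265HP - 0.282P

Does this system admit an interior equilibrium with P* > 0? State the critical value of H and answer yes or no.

Threshold H = 106; K < 106, so no, the predator goes extinct.

The predator equation gives dP/dt > 0 only when H > 0.282/0.00265 = 106.
Without the predator, H → K = 80.8. Since 80.8 < 106, the predator cannot invade.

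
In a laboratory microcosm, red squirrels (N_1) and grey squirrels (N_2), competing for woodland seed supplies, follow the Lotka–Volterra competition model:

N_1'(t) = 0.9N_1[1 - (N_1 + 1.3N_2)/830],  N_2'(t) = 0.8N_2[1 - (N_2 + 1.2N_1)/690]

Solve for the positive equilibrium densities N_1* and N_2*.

N_1* ≈ 120, N_2* ≈ 546

Setting both brackets to zero gives the nullclines N_1 + 1.3N_2 = 830 and 1.2N_1 + N_2 = 690.
Substituting N_2 = 690 - 1.2N_1 into the first: N_1(1 - 1.3·1.2) = 830 - 1.3·690.
So N_1* = -67/-0.56 = 120, and then N_2* = 690 - 1.2·120 = 546.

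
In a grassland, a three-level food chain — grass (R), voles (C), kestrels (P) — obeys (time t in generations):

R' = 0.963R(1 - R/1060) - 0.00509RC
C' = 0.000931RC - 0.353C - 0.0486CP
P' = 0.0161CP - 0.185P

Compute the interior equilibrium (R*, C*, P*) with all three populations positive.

R* ≈ 996, C* ≈ 11.5, P* ≈ 11.8

From dP/dt = 0: 0.0161C* = 0.185, so C* = 11.5.
From dR/dt = 0: 0.963(1 - R*/1060) = 0.00509·11.5, giving R* = 1060·(1 - 0.0607) = 996.
From dC/dt = 0: 0.000931·996 - 0.353 = 0.0486P*, so P* = 0.574/0.0486 = 11.8.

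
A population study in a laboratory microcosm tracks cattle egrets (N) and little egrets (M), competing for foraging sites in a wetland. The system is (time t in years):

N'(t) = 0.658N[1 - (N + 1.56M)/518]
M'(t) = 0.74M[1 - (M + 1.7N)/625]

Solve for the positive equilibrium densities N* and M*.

N* ≈ 277, M* ≈ 155

Setting both brackets to zero gives the nullclines N + 1.56M = 518 and 1.7N + M = 625.
Substituting M = 625 - 1.7N into the first: N(1 - 1.56·1.7) = 518 - 1.56·625.
So N* = -457/-1.65 = 277, and then M* = 625 - 1.7·277 = 155.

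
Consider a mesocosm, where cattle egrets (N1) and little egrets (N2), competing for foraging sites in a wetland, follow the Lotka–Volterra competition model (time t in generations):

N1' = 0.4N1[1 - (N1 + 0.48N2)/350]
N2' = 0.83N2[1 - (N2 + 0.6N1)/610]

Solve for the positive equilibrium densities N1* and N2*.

N1* ≈ 80.3, N2* ≈ 562

Setting both brackets to zero gives the nullclines N1 + 0.48N2 = 350 and 0.6N1 + N2 = 610.
Substituting N2 = 610 - 0.6N1 into the first: N1(1 - 0.48·0.6) = 350 - 0.48·610.
So N1* = 57.2/0.712 = 80.3, and then N2* = 610 - 0.6·80.3 = 562.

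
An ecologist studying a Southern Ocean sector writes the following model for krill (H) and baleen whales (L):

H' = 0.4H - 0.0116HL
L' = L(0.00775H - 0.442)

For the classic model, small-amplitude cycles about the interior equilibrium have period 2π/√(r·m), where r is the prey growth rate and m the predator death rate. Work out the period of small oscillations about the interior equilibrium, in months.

T ≈ 14.9 months

Here r = 0.4 and m = 0.442, so r·m = 0.177.
ω = √0.177 = 0.42 per month, hence T = 2π/ω ≈ 14.9 months.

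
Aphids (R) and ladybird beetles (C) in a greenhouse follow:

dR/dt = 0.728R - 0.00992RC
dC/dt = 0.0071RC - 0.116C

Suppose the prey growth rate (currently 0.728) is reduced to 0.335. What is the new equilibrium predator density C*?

At the interior fixed point, setting dR/dt = 0 with R > 0 fixes C* = (prey growth rate)/(RC coefficient) — independent of the other coefficients.
With the change, C* = 0.335/0.00992 = 33.8; it falls from 73.4.

C* ≈ 33.8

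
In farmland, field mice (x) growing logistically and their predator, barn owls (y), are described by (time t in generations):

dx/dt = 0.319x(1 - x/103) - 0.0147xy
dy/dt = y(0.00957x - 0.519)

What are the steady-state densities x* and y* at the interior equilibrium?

x* ≈ 54.2, y* ≈ 10.3

From dy/dt = 0 with y > 0: 0.00957x* = 0.519, so x* = 54.2.
Substitute into dx/dt = 0: 0.319(1 - 54.2/103) = 0.0147y*.
The bracket is 0.473, giving y* = 0.151/0.0147 = 10.3.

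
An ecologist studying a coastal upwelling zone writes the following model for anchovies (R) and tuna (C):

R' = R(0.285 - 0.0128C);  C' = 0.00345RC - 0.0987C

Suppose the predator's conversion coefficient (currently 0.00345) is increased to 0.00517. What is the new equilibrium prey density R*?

At the interior fixed point, setting dC/dt = 0 with C > 0 fixes R* = (predator death rate)/(RC coefficient) — independent of the other coefficients.
With the change, R* = 0.0987/0.00517 = 19.1; it falls from 28.6.

R* ≈ 19.1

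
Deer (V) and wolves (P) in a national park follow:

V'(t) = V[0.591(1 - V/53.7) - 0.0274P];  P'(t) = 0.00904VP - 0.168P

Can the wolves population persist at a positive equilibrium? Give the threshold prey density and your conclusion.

The predator equation gives dP/dt > 0 only when V > 0.168/0.00904 = 18.6.
Without the predator, V → K = 53.7. Since 53.7 > 18.6, the predator can invade and persist.

Threshold V = 18.6; K > 18.6, so yes, the predator persists.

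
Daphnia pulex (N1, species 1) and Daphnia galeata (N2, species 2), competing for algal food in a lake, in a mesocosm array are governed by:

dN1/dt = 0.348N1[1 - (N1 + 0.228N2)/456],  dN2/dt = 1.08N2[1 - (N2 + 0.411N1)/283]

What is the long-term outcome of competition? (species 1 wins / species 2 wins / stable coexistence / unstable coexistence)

stable coexistence

Compare the nullcline intercepts: K1/α12 = 456/0.228 = 2000 > K2 = 283; K2/α21 = 283/0.411 = 689 > K1 = 456.
Since both inequalities hold, each species can invade when rare, so the interior equilibrium is stable.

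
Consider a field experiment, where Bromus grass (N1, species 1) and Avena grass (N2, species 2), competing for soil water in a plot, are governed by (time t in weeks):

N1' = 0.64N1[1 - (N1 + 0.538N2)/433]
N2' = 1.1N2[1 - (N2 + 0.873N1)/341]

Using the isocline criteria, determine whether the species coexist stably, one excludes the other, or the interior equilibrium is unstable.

species 1 excludes species 2

Compare the nullcline intercepts: K1/α12 = 433/0.538 = 805 > K2 = 341; K2/α21 = 341/0.873 = 391 < K1 = 433.
Since the inequalities point opposite ways, species 1 can invade but species 2 cannot.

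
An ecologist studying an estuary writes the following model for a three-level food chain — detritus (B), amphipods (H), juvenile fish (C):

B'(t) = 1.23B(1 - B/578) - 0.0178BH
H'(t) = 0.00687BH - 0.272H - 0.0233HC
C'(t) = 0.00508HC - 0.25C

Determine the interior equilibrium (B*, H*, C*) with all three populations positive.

From dC/dt = 0: 0.00508H* = 0.25, so H* = 49.2.
From dB/dt = 0: 1.23(1 - B*/578) = 0.0178·49.2, giving B* = 578·(1 - 0.712) = 166.
From dH/dt = 0: 0.00687·166 - 0.272 = 0.0233C*, so C* = 0.871/0.0233 = 37.4.

B* ≈ 166, H* ≈ 49.2, C* ≈ 37.4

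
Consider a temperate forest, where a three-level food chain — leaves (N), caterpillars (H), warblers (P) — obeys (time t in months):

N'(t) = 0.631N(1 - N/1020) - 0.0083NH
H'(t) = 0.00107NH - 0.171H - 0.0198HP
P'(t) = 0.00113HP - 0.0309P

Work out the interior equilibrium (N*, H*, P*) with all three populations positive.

From dP/dt = 0: 0.00113H* = 0.0309, so H* = 27.3.
From dN/dt = 0: 0.631(1 - N*/1020) = 0.0083·27.3, giving N* = 1020·(1 - 0.36) = 653.
From dH/dt = 0: 0.00107·653 - 0.171 = 0.0198P*, so P* = 0.528/0.0198 = 26.7.

N* ≈ 653, H* ≈ 27.3, P* ≈ 26.7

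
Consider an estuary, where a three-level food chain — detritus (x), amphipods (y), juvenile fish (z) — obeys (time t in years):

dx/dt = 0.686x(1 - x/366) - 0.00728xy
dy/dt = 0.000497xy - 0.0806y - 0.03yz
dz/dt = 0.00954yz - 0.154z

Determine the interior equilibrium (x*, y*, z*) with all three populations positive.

x* ≈ 303, y* ≈ 16.1, z* ≈ 2.34

From dz/dt = 0: 0.00954y* = 0.154, so y* = 16.1.
From dx/dt = 0: 0.686(1 - x*/366) = 0.00728·16.1, giving x* = 366·(1 - 0.171) = 303.
From dy/dt = 0: 0.000497·303 - 0.0806 = 0.03z*, so z* = 0.0701/0.03 = 2.34.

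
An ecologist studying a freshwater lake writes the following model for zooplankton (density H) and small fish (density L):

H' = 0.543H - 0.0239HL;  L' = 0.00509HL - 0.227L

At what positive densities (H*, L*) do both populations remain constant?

Set dL/dt = 0 with L > 0: 0.00509H - 0.227 = 0, so H* = 0.227/0.00509 = 44.6.
Set dH/dt = 0 with H > 0: 0.543 - 0.0239L = 0, so L* = 0.543/0.0239 = 22.7.

H* ≈ 44.6, L* ≈ 22.7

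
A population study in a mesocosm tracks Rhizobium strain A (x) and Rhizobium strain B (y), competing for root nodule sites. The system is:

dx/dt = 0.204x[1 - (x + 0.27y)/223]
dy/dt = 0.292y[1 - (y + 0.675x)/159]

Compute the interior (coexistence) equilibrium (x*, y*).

Setting both brackets to zero gives the nullclines x + 0.27y = 223 and 0.675x + y = 159.
Substituting y = 159 - 0.675x into the first: x(1 - 0.27·0.675) = 223 - 0.27·159.
So x* = 180/0.818 = 220, and then y* = 159 - 0.675·220 = 10.4.

x* ≈ 220, y* ≈ 10.4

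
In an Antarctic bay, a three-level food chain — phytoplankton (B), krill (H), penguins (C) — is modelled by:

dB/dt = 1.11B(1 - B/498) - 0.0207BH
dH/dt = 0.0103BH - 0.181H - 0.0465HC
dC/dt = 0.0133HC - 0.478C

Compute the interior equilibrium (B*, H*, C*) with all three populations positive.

B* ≈ 164, H* ≈ 35.9, C* ≈ 32.5

From dC/dt = 0: 0.0133H* = 0.478, so H* = 35.9.
From dB/dt = 0: 1.11(1 - B*/498) = 0.0207·35.9, giving B* = 498·(1 - 0.67) = 164.
From dH/dt = 0: 0.0103·164 - 0.181 = 0.0465C*, so C* = 1.51/0.0465 = 32.5.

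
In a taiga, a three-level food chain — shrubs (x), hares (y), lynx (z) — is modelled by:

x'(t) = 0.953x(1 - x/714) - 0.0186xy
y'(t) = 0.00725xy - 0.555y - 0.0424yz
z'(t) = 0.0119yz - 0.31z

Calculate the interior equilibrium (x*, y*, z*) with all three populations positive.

From dz/dt = 0: 0.0119y* = 0.31, so y* = 26.1.
From dx/dt = 0: 0.953(1 - x*/714) = 0.0186·26.1, giving x* = 714·(1 - 0.508) = 351.
From dy/dt = 0: 0.00725·351 - 0.555 = 0.0424z*, so z* = 1.99/0.0424 = 46.9.

x* ≈ 351, y* ≈ 26.1, z* ≈ 46.9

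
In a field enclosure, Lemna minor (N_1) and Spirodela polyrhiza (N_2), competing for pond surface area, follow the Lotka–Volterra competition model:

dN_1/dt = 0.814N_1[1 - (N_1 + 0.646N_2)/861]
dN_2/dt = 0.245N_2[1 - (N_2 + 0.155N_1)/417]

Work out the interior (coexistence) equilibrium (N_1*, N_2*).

N_1* ≈ 657, N_2* ≈ 315

Setting both brackets to zero gives the nullclines N_1 + 0.646N_2 = 861 and 0.155N_1 + N_2 = 417.
Substituting N_2 = 417 - 0.155N_1 into the first: N_1(1 - 0.646·0.155) = 861 - 0.646·417.
So N_1* = 592/0.9 = 657, and then N_2* = 417 - 0.155·657 = 315.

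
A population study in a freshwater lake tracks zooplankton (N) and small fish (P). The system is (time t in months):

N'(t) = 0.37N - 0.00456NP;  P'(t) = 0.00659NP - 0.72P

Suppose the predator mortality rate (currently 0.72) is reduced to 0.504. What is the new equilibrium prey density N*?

At the interior fixed point, setting dP/dt = 0 with P > 0 fixes N* = (predator death rate)/(NP coefficient) — independent of the other coefficients.
With the change, N* = 0.504/0.00659 = 76.5; it falls from 109.

N* ≈ 76.5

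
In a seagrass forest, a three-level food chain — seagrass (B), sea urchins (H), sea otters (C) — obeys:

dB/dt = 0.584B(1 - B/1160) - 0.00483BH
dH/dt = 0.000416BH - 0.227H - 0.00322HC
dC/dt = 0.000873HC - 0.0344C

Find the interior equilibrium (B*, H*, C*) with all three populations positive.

B* ≈ 782, H* ≈ 39.4, C* ≈ 30.5

From dC/dt = 0: 0.000873H* = 0.0344, so H* = 39.4.
From dB/dt = 0: 0.584(1 - B*/1160) = 0.00483·39.4, giving B* = 1160·(1 - 0.326) = 782.
From dH/dt = 0: 0.000416·782 - 0.227 = 0.00322C*, so C* = 0.0983/0.00322 = 30.5.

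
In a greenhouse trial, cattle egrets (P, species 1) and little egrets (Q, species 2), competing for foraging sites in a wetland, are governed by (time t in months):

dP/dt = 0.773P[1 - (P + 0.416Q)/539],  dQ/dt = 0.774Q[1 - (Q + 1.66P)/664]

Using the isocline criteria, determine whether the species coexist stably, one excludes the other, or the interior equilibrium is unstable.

species 1 excludes species 2

Compare the nullcline intercepts: K1/α12 = 539/0.416 = 1300 > K2 = 664; K2/α21 = 664/1.66 = 400 < K1 = 539.
Since the inequalities point opposite ways, species 1 can invade but species 2 cannot.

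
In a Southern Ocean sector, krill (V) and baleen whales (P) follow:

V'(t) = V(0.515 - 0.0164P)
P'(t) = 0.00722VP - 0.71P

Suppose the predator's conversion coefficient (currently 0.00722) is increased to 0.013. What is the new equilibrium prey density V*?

V* ≈ 54.6

At the interior fixed point, setting dP/dt = 0 with P > 0 fixes V* = (predator death rate)/(VP coefficient) — independent of the other coefficients.
With the change, V* = 0.71/0.013 = 54.6; it falls from 98.3.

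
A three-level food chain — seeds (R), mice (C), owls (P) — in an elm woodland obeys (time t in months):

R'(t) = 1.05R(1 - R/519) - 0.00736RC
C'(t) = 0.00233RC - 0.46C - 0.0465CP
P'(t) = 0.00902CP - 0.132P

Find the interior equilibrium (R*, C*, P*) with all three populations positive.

R* ≈ 466, C* ≈ 14.6, P* ≈ 13.4

From dP/dt = 0: 0.00902C* = 0.132, so C* = 14.6.
From dR/dt = 0: 1.05(1 - R*/519) = 0.00736·14.6, giving R* = 519·(1 - 0.103) = 466.
From dC/dt = 0: 0.00233·466 - 0.46 = 0.0465P*, so P* = 0.625/0.0465 = 13.4.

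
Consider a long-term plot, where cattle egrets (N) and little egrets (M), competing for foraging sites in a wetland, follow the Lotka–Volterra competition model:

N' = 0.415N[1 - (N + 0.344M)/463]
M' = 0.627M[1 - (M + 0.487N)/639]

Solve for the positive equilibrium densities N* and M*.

N* ≈ 292, M* ≈ 497

Setting both brackets to zero gives the nullclines N + 0.344M = 463 and 0.487N + M = 639.
Substituting M = 639 - 0.487N into the first: N(1 - 0.344·0.487) = 463 - 0.344·639.
So N* = 243/0.832 = 292, and then M* = 639 - 0.487·292 = 497.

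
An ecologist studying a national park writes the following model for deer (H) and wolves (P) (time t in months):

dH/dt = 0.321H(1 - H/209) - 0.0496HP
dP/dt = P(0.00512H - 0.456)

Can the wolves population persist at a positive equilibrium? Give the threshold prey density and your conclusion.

Threshold H = 89.1; K > 89.1, so yes, the predator persists.

The predator equation gives dP/dt > 0 only when H > 0.456/0.00512 = 89.1.
Without the predator, H → K = 209. Since 209 > 89.1, the predator can invade and persist.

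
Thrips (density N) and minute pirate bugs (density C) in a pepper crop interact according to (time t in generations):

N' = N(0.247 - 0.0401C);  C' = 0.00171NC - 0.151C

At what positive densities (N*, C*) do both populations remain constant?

N* ≈ 88.3, C* ≈ 6.16

Set dC/dt = 0 with C > 0: 0.00171N - 0.151 = 0, so N* = 0.151/0.00171 = 88.3.
Set dN/dt = 0 with N > 0: 0.247 - 0.0401C = 0, so C* = 0.247/0.0401 = 6.16.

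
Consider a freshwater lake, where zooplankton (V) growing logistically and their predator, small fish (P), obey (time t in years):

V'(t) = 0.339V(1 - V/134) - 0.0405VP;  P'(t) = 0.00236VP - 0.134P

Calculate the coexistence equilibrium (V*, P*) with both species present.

From dP/dt = 0 with P > 0: 0.00236V* = 0.134, so V* = 56.8.
Substitute into dV/dt = 0: 0.339(1 - 56.8/134) = 0.0405P*.
The bracket is 0.576, giving P* = 0.195/0.0405 = 4.82.

V* ≈ 56.8, P* ≈ 4.82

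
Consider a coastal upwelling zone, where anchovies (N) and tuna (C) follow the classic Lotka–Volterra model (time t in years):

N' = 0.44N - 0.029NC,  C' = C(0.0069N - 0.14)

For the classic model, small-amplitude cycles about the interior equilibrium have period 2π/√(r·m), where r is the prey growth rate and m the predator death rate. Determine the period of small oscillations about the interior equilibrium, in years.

Here r = 0.44 and m = 0.14, so r·m = 0.0616.
ω = √0.0616 = 0.248 per year, hence T = 2π/ω ≈ 25.3 years.

T ≈ 25.3 years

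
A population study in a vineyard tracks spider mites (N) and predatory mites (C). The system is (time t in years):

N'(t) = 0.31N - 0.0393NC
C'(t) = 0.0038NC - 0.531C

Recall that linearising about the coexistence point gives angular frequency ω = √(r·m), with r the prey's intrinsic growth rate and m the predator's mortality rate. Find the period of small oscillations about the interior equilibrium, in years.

Here r = 0.31 and m = 0.531, so r·m = 0.165.
ω = √0.165 = 0.406 per year, hence T = 2π/ω ≈ 15.5 years.

T ≈ 15.5 years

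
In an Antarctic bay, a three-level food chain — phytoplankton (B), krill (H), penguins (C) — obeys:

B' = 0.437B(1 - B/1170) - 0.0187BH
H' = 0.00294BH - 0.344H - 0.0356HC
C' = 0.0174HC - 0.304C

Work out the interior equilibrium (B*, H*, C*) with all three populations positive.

From dC/dt = 0: 0.0174H* = 0.304, so H* = 17.5.
From dB/dt = 0: 0.437(1 - B*/1170) = 0.0187·17.5, giving B* = 1170·(1 - 0.748) = 295.
From dH/dt = 0: 0.00294·295 - 0.344 = 0.0356C*, so C* = 0.524/0.0356 = 14.7.

B* ≈ 295, H* ≈ 17.5, C* ≈ 14.7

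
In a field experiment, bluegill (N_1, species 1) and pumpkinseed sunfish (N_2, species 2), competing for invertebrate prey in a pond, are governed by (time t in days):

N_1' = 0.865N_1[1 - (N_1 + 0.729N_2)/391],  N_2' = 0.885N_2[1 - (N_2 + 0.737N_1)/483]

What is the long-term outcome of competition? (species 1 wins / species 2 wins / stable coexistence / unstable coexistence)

stable coexistence

Compare the nullcline intercepts: K1/α12 = 391/0.729 = 536 > K2 = 483; K2/α21 = 483/0.737 = 655 > K1 = 391.
Since both inequalities hold, each species can invade when rare, so the interior equilibrium is stable.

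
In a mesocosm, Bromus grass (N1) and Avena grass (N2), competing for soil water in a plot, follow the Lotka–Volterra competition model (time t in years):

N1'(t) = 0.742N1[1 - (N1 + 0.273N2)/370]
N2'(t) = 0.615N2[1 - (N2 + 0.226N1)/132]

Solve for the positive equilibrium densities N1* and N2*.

N1* ≈ 356, N2* ≈ 51.6

Setting both brackets to zero gives the nullclines N1 + 0.273N2 = 370 and 0.226N1 + N2 = 132.
Substituting N2 = 132 - 0.226N1 into the first: N1(1 - 0.273·0.226) = 370 - 0.273·132.
So N1* = 334/0.938 = 356, and then N2* = 132 - 0.226·356 = 51.6.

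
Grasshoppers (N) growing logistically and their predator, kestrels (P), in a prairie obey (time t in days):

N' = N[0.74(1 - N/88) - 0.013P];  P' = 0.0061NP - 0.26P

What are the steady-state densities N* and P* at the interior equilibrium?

N* ≈ 42.6, P* ≈ 29.4

From dP/dt = 0 with P > 0: 0.0061N* = 0.26, so N* = 42.6.
Substitute into dN/dt = 0: 0.74(1 - 42.6/88) = 0.013P*.
The bracket is 0.516, giving P* = 0.382/0.013 = 29.4.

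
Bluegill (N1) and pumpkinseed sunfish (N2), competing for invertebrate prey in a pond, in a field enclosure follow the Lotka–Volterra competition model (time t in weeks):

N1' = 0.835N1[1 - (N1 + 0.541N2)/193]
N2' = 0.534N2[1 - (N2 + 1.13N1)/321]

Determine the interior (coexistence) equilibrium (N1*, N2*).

Setting both brackets to zero gives the nullclines N1 + 0.541N2 = 193 and 1.13N1 + N2 = 321.
Substituting N2 = 321 - 1.13N1 into the first: N1(1 - 0.541·1.13) = 193 - 0.541·321.
So N1* = 19.3/0.389 = 49.8, and then N2* = 321 - 1.13·49.8 = 265.

N1* ≈ 49.8, N2* ≈ 265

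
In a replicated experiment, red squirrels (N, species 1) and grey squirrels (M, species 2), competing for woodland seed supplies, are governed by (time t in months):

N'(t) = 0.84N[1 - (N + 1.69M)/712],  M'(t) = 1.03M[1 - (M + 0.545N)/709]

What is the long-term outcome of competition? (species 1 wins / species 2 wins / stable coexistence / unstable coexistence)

Compare the nullcline intercepts: K1/α12 = 712/1.69 = 421 < K2 = 709; K2/α21 = 709/0.545 = 1300 > K1 = 712.
Since the inequalities point opposite ways, species 2 can invade but species 1 cannot.

species 2 excludes species 1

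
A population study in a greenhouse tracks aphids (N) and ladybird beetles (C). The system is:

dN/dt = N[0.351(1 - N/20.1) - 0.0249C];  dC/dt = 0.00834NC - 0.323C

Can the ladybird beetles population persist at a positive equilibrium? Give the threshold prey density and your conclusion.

Threshold N = 38.7; K < 38.7, so no, the predator goes extinct.

The predator equation gives dC/dt > 0 only when N > 0.323/0.00834 = 38.7.
Without the predator, N → K = 20.1. Since 20.1 < 38.7, the predator cannot invade.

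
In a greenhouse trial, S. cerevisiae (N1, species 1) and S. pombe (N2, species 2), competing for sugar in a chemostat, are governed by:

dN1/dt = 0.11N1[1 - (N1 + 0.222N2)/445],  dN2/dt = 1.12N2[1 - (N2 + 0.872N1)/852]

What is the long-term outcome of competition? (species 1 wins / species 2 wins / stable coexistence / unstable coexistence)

stable coexistence

Compare the nullcline intercepts: K1/α12 = 445/0.222 = 2000 > K2 = 852; K2/α21 = 852/0.872 = 977 > K1 = 445.
Since both inequalities hold, each species can invade when rare, so the interior equilibrium is stable.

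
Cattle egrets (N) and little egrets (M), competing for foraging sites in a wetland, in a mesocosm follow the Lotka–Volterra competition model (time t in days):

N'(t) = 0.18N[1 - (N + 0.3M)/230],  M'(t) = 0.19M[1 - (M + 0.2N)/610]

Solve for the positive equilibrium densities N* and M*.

Setting both brackets to zero gives the nullclines N + 0.3M = 230 and 0.2N + M = 610.
Substituting M = 610 - 0.2N into the first: N(1 - 0.3·0.2) = 230 - 0.3·610.
So N* = 47/0.94 = 50, and then M* = 610 - 0.2·50 = 600.

N* ≈ 50, M* ≈ 600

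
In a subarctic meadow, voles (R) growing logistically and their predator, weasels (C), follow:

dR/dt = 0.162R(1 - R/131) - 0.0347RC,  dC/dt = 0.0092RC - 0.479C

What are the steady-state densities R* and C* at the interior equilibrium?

R* ≈ 52.1, C* ≈ 2.81

From dC/dt = 0 with C > 0: 0.0092R* = 0.479, so R* = 52.1.
Substitute into dR/dt = 0: 0.162(1 - 52.1/131) = 0.0347C*.
The bracket is 0.603, giving C* = 0.0976/0.0347 = 2.81.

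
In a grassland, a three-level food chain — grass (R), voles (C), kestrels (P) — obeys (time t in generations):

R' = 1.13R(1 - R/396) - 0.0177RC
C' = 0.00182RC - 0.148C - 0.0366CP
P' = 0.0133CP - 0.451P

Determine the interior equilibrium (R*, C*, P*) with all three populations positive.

From dP/dt = 0: 0.0133C* = 0.451, so C* = 33.9.
From dR/dt = 0: 1.13(1 - R*/396) = 0.0177·33.9, giving R* = 396·(1 - 0.531) = 186.
From dC/dt = 0: 0.00182·186 - 0.148 = 0.0366P*, so P* = 0.19/0.0366 = 5.19.

R* ≈ 186, C* ≈ 33.9, P* ≈ 5.19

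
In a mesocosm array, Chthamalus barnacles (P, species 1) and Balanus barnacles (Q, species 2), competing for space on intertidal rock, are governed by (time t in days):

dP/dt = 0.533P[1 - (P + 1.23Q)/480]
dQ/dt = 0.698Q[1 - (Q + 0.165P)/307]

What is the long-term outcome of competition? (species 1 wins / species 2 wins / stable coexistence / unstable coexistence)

Compare the nullcline intercepts: K1/α12 = 480/1.23 = 390 > K2 = 307; K2/α21 = 307/0.165 = 1860 > K1 = 480.
Since both inequalities hold, each species can invade when rare, so the interior equilibrium is stable.

stable coexistence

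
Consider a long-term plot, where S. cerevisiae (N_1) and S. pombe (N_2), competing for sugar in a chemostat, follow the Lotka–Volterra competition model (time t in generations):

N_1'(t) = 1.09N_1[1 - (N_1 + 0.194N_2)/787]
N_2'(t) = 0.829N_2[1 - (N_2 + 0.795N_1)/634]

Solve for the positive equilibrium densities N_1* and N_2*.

Setting both brackets to zero gives the nullclines N_1 + 0.194N_2 = 787 and 0.795N_1 + N_2 = 634.
Substituting N_2 = 634 - 0.795N_1 into the first: N_1(1 - 0.194·0.795) = 787 - 0.194·634.
So N_1* = 664/0.846 = 785, and then N_2* = 634 - 0.795·785 = 9.85.

N_1* ≈ 785, N_2* ≈ 9.85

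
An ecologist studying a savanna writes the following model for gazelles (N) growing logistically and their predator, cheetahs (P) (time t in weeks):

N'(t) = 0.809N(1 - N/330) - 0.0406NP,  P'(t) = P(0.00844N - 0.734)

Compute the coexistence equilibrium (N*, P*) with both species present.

N* ≈ 87, P* ≈ 14.7

From dP/dt = 0 with P > 0: 0.00844N* = 0.734, so N* = 87.
Substitute into dN/dt = 0: 0.809(1 - 87/330) = 0.0406P*.
The bracket is 0.736, giving P* = 0.596/0.0406 = 14.7.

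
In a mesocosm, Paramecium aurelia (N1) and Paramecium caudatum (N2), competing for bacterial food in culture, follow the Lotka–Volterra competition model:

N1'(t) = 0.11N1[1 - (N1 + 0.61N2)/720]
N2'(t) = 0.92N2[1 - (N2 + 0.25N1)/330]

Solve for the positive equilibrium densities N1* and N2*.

Setting both brackets to zero gives the nullclines N1 + 0.61N2 = 720 and 0.25N1 + N2 = 330.
Substituting N2 = 330 - 0.25N1 into the first: N1(1 - 0.61·0.25) = 720 - 0.61·330.
So N1* = 519/0.848 = 612, and then N2* = 330 - 0.25·612 = 177.

N1* ≈ 612, N2* ≈ 177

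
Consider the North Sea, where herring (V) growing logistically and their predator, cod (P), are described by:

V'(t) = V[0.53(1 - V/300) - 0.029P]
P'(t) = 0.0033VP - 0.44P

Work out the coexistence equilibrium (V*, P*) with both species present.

V* ≈ 133, P* ≈ 10.2

From dP/dt = 0 with P > 0: 0.0033V* = 0.44, so V* = 133.
Substitute into dV/dt = 0: 0.53(1 - 133/300) = 0.029P*.
The bracket is 0.556, giving P* = 0.294/0.029 = 10.2.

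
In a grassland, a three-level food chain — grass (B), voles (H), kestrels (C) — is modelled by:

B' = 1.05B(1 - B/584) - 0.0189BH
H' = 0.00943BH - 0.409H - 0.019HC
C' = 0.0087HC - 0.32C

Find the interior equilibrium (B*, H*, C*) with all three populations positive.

From dC/dt = 0: 0.0087H* = 0.32, so H* = 36.8.
From dB/dt = 0: 1.05(1 - B*/584) = 0.0189·36.8, giving B* = 584·(1 - 0.662) = 197.
From dH/dt = 0: 0.00943·197 - 0.409 = 0.019C*, so C* = 1.45/0.019 = 76.4.

B* ≈ 197, H* ≈ 36.8, C* ≈ 76.4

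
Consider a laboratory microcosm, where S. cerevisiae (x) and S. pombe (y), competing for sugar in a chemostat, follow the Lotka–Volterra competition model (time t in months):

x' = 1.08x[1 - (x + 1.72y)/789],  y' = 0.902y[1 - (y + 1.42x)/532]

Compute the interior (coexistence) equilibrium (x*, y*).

x* ≈ 87.4, y* ≈ 408

Setting both brackets to zero gives the nullclines x + 1.72y = 789 and 1.42x + y = 532.
Substituting y = 532 - 1.42x into the first: x(1 - 1.72·1.42) = 789 - 1.72·532.
So x* = -126/-1.44 = 87.4, and then y* = 532 - 1.42·87.4 = 408.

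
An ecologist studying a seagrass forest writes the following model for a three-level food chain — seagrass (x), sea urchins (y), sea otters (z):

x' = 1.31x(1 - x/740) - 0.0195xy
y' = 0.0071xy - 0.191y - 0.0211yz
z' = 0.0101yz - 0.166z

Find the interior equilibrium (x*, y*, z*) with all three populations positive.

x* ≈ 559, y* ≈ 16.4, z* ≈ 179

From dz/dt = 0: 0.0101y* = 0.166, so y* = 16.4.
From dx/dt = 0: 1.31(1 - x*/740) = 0.0195·16.4, giving x* = 740·(1 - 0.245) = 559.
From dy/dt = 0: 0.0071·559 - 0.191 = 0.0211z*, so z* = 3.78/0.0211 = 179.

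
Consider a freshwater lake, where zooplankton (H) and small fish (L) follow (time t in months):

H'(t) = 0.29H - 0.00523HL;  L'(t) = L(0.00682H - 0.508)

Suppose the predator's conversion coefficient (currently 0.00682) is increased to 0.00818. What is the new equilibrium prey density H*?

H* ≈ 62.1

At the interior fixed point, setting dL/dt = 0 with L > 0 fixes H* = (predator death rate)/(HL coefficient) — independent of the other coefficients.
With the change, H* = 0.508/0.00818 = 62.1; it falls from 74.5.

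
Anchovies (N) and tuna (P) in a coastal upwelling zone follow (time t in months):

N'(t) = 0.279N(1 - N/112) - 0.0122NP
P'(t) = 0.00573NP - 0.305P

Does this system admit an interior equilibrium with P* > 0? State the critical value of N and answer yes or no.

Threshold N = 53.2; K > 53.2, so yes, the predator persists.

The predator equation gives dP/dt > 0 only when N > 0.305/0.00573 = 53.2.
Without the predator, N → K = 112. Since 112 > 53.2, the predator can invade and persist.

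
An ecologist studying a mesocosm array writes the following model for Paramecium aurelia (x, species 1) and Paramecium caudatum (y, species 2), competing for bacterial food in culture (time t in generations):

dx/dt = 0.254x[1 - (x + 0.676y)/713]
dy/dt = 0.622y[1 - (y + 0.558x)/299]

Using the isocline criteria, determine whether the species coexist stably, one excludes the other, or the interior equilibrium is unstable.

Compare the nullcline intercepts: K1/α12 = 713/0.676 = 1050 > K2 = 299; K2/α21 = 299/0.558 = 536 < K1 = 713.
Since the inequalities point opposite ways, species 1 can invade but species 2 cannot.

species 1 excludes species 2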